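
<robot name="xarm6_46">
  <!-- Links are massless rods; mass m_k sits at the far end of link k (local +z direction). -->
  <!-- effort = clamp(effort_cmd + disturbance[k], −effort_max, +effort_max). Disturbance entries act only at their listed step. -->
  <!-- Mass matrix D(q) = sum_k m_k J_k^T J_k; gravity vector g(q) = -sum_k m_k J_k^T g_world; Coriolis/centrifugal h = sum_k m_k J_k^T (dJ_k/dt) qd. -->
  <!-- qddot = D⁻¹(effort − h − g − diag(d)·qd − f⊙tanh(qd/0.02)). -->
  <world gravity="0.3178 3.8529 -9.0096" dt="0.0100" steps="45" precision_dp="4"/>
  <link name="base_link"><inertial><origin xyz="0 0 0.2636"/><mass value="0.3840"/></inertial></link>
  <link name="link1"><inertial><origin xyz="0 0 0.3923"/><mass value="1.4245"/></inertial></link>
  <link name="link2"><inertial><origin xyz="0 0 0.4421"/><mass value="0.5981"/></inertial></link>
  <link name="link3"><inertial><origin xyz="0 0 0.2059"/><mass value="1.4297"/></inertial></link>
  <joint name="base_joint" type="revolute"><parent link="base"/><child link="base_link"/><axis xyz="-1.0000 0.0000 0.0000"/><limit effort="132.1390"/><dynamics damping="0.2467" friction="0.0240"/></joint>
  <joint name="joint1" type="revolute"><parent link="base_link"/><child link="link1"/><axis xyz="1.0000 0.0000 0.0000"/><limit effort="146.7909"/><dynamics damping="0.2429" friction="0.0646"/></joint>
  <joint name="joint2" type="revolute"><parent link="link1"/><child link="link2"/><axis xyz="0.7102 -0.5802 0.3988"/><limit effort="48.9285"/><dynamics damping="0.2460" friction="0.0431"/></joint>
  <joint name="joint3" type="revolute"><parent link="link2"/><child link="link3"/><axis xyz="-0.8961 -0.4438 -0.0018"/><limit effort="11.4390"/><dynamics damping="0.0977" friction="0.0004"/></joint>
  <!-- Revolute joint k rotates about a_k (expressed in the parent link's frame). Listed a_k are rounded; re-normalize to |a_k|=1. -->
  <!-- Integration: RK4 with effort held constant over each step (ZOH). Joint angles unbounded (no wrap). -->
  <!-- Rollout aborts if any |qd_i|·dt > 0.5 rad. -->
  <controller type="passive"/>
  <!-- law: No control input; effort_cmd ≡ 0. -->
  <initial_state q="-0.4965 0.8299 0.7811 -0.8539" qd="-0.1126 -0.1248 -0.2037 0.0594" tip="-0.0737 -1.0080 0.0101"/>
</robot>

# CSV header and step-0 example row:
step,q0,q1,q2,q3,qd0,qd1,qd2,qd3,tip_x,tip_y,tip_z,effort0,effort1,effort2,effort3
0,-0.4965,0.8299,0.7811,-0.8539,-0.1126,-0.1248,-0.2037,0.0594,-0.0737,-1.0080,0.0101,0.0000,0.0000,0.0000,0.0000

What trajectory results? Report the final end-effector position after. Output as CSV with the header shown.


step,q0,q1,q2,q3,qd0,qd1,qd2,qd3,tip_x,tip_y,tip_z,effort0,effort1,effort2,effort3
1,-0.4966,0.8308,0.7780,-0.8530,0.0751,0.2974,-0.4057,0.1224,-0.0737,-1.0087,0.0104,0.0000,0.0000,0.0000,0.0000
2,-0.4951,0.8357,0.7731,-0.8515,0.2299,0.6630,-0.5664,0.1716,-0.0735,-1.0091,0.0097,0.0000,0.0000,0.0000,0.0000
3,-0.4921,0.8440,0.7668,-0.8496,0.3606,0.9872,-0.6978,0.2133,-0.0734,-1.0091,0.0079,0.0000,0.0000,0.0000,0.0000
4,-0.4880,0.8553,0.7592,-0.8472,0.4692,1.2741,-0.8044,0.2493,-0.0732,-1.0088,0.0052,0.0000,0.0000,0.0000,0.0000
5,-0.4828,0.8693,0.7507,-0.8446,0.5578,1.5281,-0.8905,0.2813,-0.0729,-1.0081,0.0014,0.0000,0.0000,0.0000,0.0000
6,-0.4769,0.8858,0.7415,-0.8416,0.6285,1.7535,-0.9602,0.3104,-0.0726,-1.0071,-0.0034,0.0000,0.0000,0.0000,0.0000
7,-0.4703,0.9043,0.7316,-0.8384,0.6830,1.9538,-1.0170,0.3381,-0.0723,-1.0057,-0.0092,0.0000,0.0000,0.0000,0.0000
8,-0.4633,0.9248,0.7212,-0.8349,0.7227,2.1323,-1.0639,0.3652,-0.0719,-1.0040,-0.0161,0.0000,0.0000,0.0000,0.0000
9,-0.4559,0.9469,0.7103,-0.8311,0.7488,2.2917,-1.1036,0.3929,-0.0715,-1.0019,-0.0239,0.0000,0.0000,0.0000,0.0000
10,-0.4483,0.9705,0.6991,-0.8270,0.7622,2.4342,-1.1382,0.4221,-0.0710,-0.9994,-0.0328,0.0000,0.0000,0.0000,0.0000
11,-0.4407,0.9955,0.6876,-0.8226,0.7635,2.5616,-1.1695,0.4538,-0.0705,-0.9966,-0.0426,0.0000,0.0000,0.0000,0.0000
12,-0.4331,1.0217,0.6757,-0.8179,0.7531,2.6752,-1.1991,0.4890,-0.0700,-0.9933,-0.0535,0.0000,0.0000,0.0000,0.0000
13,-0.4257,1.0490,0.6636,-0.8128,0.7311,2.7760,-1.2280,0.5286,-0.0694,-0.9897,-0.0653,0.0000,0.0000,0.0000,0.0000
14,-0.4185,1.0772,0.6512,-0.8073,0.6975,2.8648,-1.2575,0.5735,-0.0688,-0.9858,-0.0781,0.0000,0.0000,0.0000,0.0000
15,-0.4117,1.1063,0.6384,-0.8013,0.6522,2.9418,-1.2882,0.6245,-0.0682,-0.9814,-0.0920,0.0000,0.0000,0.0000,0.0000
16,-0.4055,1.1360,0.6254,-0.7948,0.5947,3.0075,-1.3208,0.6828,-0.0675,-0.9766,-0.1068,0.0000,0.0000,0.0000,0.0000
17,-0.3999,1.1664,0.6120,-0.7877,0.5246,3.0617,-1.3559,0.7491,-0.0668,-0.9714,-0.1225,0.0000,0.0000,0.0000,0.0000
18,-0.3951,1.1972,0.5983,-0.7798,0.4413,3.1043,-1.3938,0.8244,-0.0661,-0.9658,-0.1393,0.0000,0.0000,0.0000,0.0000
19,-0.3911,1.2284,0.5841,-0.7711,0.3440,3.1348,-1.4349,0.9096,-0.0654,-0.9598,-0.1570,0.0000,0.0000,0.0000,0.0000
20,-0.3882,1.2599,0.5696,-0.7616,0.2318,3.1527,-1.4793,1.0058,-0.0647,-0.9534,-0.1756,0.0000,0.0000,0.0000,0.0000
21,-0.3865,1.2914,0.5545,-0.7510,0.1037,3.1572,-1.5271,1.1139,-0.0639,-0.9465,-0.1952,0.0000,0.0000,0.0000,0.0000
22,-0.3862,1.3230,0.5390,-0.7393,-0.0407,3.1482,-1.5786,1.2354,-0.0631,-0.9392,-0.2157,0.0000,0.0000,0.0000,0.0000
23,-0.3874,1.3543,0.5229,-0.7262,-0.2011,3.1267,-1.6347,1.3729,-0.0623,-0.9315,-0.2372,0.0000,0.0000,0.0000,0.0000
24,-0.3903,1.3854,0.5063,-0.7117,-0.3812,3.0882,-1.6935,1.5249,-0.0614,-0.9233,-0.2595,0.0000,0.0000,0.0000,0.0000
25,-0.3951,1.4160,0.4891,-0.6957,-0.5824,3.0311,-1.7546,1.6923,-0.0606,-0.9146,-0.2828,0.0000,0.0000,0.0000,0.0000
26,-0.4020,1.4460,0.4712,-0.6778,-0.8062,2.9540,-1.8176,1.8757,-0.0597,-0.9055,-0.3069,0.0000,0.0000,0.0000,0.0000
27,-0.4113,1.4751,0.4527,-0.6581,-1.0539,2.8549,-1.8816,2.0755,-0.0587,-0.8959,-0.3319,0.0000,0.0000,0.0000,0.0000
28,-0.4232,1.5030,0.4336,-0.6363,-1.3272,2.7317,-1.9460,2.2917,-0.0578,-0.8858,-0.3577,0.0000,0.0000,0.0000,0.0000
29,-0.4379,1.5296,0.4138,-0.6122,-1.6276,2.5821,-2.0095,2.5237,-0.0568,-0.8752,-0.3844,0.0000,0.0000,0.0000,0.0000
30,-0.4558,1.5546,0.3934,-0.5858,-1.9564,2.4035,-2.0709,2.7703,-0.0557,-0.8641,-0.4119,0.0000,0.0000,0.0000,0.0000
31,-0.4772,1.5776,0.3724,-0.5568,-2.3150,2.1931,-2.1287,3.0293,-0.0547,-0.8525,-0.4401,0.0000,0.0000,0.0000,0.0000
32,-0.5022,1.5983,0.3508,-0.5251,-2.7042,1.9478,-2.1812,3.2973,-0.0535,-0.8403,-0.4691,0.0000,0.0000,0.0000,0.0000
33,-0.5313,1.6164,0.3288,-0.4908,-3.1245,1.6646,-2.2262,3.5690,-0.0523,-0.8276,-0.4989,0.0000,0.0000,0.0000,0.0000
34,-0.5648,1.6315,0.3063,-0.4538,-3.5758,1.3402,-2.2617,3.8375,-0.0510,-0.8143,-0.5292,0.0000,0.0000,0.0000,0.0000
35,-0.6030,1.6430,0.2836,-0.4141,-4.0573,0.9713,-2.2853,4.0936,-0.0497,-0.8005,-0.5603,0.0000,0.0000,0.0000,0.0000
36,-0.6461,1.6507,0.2607,-0.3720,-4.5667,0.5551,-2.2945,4.3256,-0.0482,-0.7860,-0.5918,0.0000,0.0000,0.0000,0.0000
37,-0.6944,1.6540,0.2378,-0.3277,-5.1009,0.0891,-2.2869,4.5196,-0.0467,-0.7709,-0.6240,0.0000,0.0000,0.0000,0.0000
38,-0.7481,1.6524,0.2150,-0.2817,-5.6501,-0.4203,-2.2646,4.6701,-0.0451,-0.7551,-0.6566,0.0000,0.0000,0.0000,0.0000
39,-0.8074,1.6454,0.1925,-0.2345,-6.2132,-0.9811,-2.2218,4.7521,-0.0433,-0.7386,-0.6896,0.0000,0.0000,0.0000,0.0000
40,-0.8724,1.6326,0.1706,-0.1870,-6.7841,-1.5943,-2.1564,4.7469,-0.0414,-0.7215,-0.7230,0.0000,0.0000,0.0000,0.0000
41,-0.9431,1.6133,0.1495,-0.1399,-7.3551,-2.2582,-2.0680,4.6403,-0.0395,-0.7036,-0.7568,0.0000,0.0000,0.0000,0.0000
42,-1.0195,1.5872,0.1294,-0.0945,-7.9190,-2.9701,-1.9571,4.4219,-0.0373,-0.6849,-0.7909,0.0000,0.0000,0.0000,0.0000
43,-1.1015,1.5538,0.1104,-0.0519,-8.4706,-3.7276,-1.8250,4.0868,-0.0351,-0.6656,-0.8254,0.0000,0.0000,0.0000,0.0000
44,-1.1889,1.5125,0.0929,-0.0132,-9.0075,-4.5298,-1.6734,3.6354,-0.0328,-0.6455,-0.8601,0.0000,0.0000,0.0000,0.0000
45,-1.2816,1.4630,0.0770,0.0204,-9.5318,-5.3787,-1.5040,3.0725,-0.0304,-0.6246,-0.8952,,,,
# final tip position (m): -0.0304 -0.6246 -0.8952


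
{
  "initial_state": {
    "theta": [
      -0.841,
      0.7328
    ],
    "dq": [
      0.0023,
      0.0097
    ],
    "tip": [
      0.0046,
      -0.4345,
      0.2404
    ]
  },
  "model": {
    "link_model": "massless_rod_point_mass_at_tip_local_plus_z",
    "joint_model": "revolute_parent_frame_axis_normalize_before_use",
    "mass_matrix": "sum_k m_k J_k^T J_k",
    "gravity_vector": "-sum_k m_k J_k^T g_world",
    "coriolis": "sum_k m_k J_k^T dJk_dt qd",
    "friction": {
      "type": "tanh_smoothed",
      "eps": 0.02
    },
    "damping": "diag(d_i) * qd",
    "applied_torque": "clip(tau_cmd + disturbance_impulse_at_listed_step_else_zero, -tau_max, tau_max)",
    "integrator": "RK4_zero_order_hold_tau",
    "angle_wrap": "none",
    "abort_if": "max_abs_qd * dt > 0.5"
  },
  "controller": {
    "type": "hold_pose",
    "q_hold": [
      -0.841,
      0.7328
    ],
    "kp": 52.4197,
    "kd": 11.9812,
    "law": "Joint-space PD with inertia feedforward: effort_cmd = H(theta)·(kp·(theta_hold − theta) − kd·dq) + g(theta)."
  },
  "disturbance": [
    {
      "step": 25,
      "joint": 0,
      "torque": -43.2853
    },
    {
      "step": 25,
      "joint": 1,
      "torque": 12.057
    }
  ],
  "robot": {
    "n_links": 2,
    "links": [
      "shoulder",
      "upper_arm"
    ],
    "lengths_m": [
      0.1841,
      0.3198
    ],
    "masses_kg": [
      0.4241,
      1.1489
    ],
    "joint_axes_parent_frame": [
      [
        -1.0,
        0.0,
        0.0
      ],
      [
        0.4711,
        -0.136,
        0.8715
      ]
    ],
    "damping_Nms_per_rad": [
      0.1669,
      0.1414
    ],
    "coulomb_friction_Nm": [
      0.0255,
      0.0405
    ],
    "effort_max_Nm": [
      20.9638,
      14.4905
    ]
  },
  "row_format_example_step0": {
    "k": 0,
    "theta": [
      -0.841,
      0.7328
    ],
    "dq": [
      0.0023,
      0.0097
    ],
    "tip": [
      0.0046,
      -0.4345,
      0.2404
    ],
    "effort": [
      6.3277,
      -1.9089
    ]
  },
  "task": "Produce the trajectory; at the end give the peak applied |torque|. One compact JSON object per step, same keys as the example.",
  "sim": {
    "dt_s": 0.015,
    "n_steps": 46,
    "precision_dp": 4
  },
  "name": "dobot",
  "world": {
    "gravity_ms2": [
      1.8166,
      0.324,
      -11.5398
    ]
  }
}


{"k":1,"theta":[-0.841,0.7327],"dq":[0.0038,0.0148],"tip":[0.0046,-0.4345,0.2404],"effort":[6.3275,-1.9091]}
{"k":2,"theta":[-0.8411,0.7325],"dq":[0.005,0.0186],"tip":[0.0046,-0.4345,0.2404],"effort":[6.3274,-1.9093]}
{"k":3,"theta":[-0.8411,0.7324],"dq":[0.0055,0.0203],"tip":[0.0046,-0.4345,0.2404],"effort":[6.3274,-1.9094]}
{"k":4,"theta":[-0.8411,0.7324],"dq":[0.0057,0.0209],"tip":[0.0046,-0.4345,0.2404],"effort":[6.3273,-1.9094]}
{"k":5,"theta":[-0.8412,0.7323],"dq":[0.0058,0.0212],"tip":[0.0046,-0.4345,0.2404],"effort":[6.3273,-1.9094]}
{"k":6,"theta":[-0.8412,0.7322],"dq":[0.0059,0.0213],"tip":[0.0046,-0.4345,0.2404],"effort":[6.3273,-1.9093]}
{"k":7,"theta":[-0.8412,0.7321],"dq":[0.0059,0.0214],"tip":[0.0046,-0.4346,0.2404],"effort":[6.3274,-1.9093]}
{"k":8,"theta":[-0.8412,0.7321],"dq":[0.0059,0.0214],"tip":[0.0046,-0.4346,0.2404],"effort":[6.3274,-1.9093]}
{"k":9,"theta":[-0.8413,0.732],"dq":[0.006,0.0215],"tip":[0.0046,-0.4346,0.2404],"effort":[6.3274,-1.9093]}
{"k":10,"theta":[-0.8413,0.7319],"dq":[0.006,0.0215],"tip":[0.0046,-0.4346,0.2404],"effort":[6.3274,-1.9093]}
{"k":11,"theta":[-0.8413,0.7318],"dq":[0.006,0.0216],"tip":[0.0046,-0.4346,0.2404],"effort":[6.3274,-1.9093]}
{"k":12,"theta":[-0.8413,0.7318],"dq":[0.0061,0.0217],"tip":[0.0046,-0.4346,0.2404],"effort":[6.3274,-1.9093]}
{"k":13,"theta":[-0.8414,0.7317],"dq":[0.0061,0.0217],"tip":[0.0045,-0.4346,0.2404],"effort":[6.3275,-1.9093]}
{"k":14,"theta":[-0.8414,0.7316],"dq":[0.0061,0.0218],"tip":[0.0045,-0.4346,0.2404],"effort":[6.3275,-1.9093]}
{"k":15,"theta":[-0.8414,0.7315],"dq":[0.0062,0.0219],"tip":[0.0045,-0.4346,0.2404],"effort":[6.3275,-1.9093]}
{"k":16,"theta":[-0.8414,0.7315],"dq":[0.0062,0.0219],"tip":[0.0045,-0.4346,0.2404],"effort":[6.3275,-1.9093]}
{"k":17,"theta":[-0.8414,0.7314],"dq":[0.0062,0.022],"tip":[0.0045,-0.4346,0.2404],"effort":[6.3276,-1.9092]}
{"k":18,"theta":[-0.8415,0.7313],"dq":[0.0062,0.022],"tip":[0.0045,-0.4346,0.2404],"effort":[6.3276,-1.9092]}
{"k":19,"theta":[-0.8415,0.7313],"dq":[0.0062,0.0221],"tip":[0.0045,-0.4346,0.2404],"effort":[6.3276,-1.9092]}
{"k":20,"theta":[-0.8415,0.7312],"dq":[0.0063,0.0222],"tip":[0.0045,-0.4346,0.2404],"effort":[6.3276,-1.9092]}
{"k":21,"theta":[-0.8415,0.7311],"dq":[0.0063,0.0222],"tip":[0.0045,-0.4346,0.2404],"effort":[6.3277,-1.9092]}
{"k":22,"theta":[-0.8415,0.7311],"dq":[0.0063,0.0223],"tip":[0.0045,-0.4346,0.2404],"effort":[6.3277,-1.9092]}
{"k":23,"theta":[-0.8416,0.731],"dq":[0.0063,0.0223],"tip":[0.0045,-0.4346,0.2404],"effort":[6.3277,-1.9092]}
{"k":24,"theta":[-0.8416,0.7309],"dq":[0.0064,0.0224],"tip":[0.0045,-0.4346,0.2404],"effort":[6.3278,-1.9092]}
{"k":25,"theta":[-0.8416,0.7309],"dq":[0.0064,0.0225],"tip":[0.0045,-0.4346,0.2404],"effort":[-20.9638,10.1478]}
{"k":26,"theta":[-0.8305,0.8091],"dq":[1.1013,9.2],"tip":[0.0092,-0.4359,0.2346],"effort":[11.4336,-4.0266]}
{"k":27,"theta":[-0.8234,0.9079],"dq":[0.0505,4.6309],"tip":[0.0162,-0.4385,0.2246],"effort":[10.8468,-3.5947]}
{"k":28,"theta":[-0.8255,0.9605],"dq":[-0.2819,2.5518],"tip":[0.0204,-0.4409,0.2168],"effort":[10.2895,-3.2607]}
{"k":29,"theta":[-0.8306,0.9896],"dq":[-0.3809,1.3875],"tip":[0.0229,-0.4429,0.2108],"effort":[9.7842,-3.0031]}
{"k":30,"theta":[-0.8364,1.0048],"dq":[-0.3846,0.6722],"tip":[0.0242,-0.4446,0.2063],"effort":[9.3323,-2.8017]}
{"k":31,"theta":[-0.842,1.0113],"dq":[-0.3465,0.2123],"tip":[0.0248,-0.4459,0.203],"effort":[8.9295,-2.6417]}
{"k":32,"theta":[-0.8468,1.0122],"dq":[-0.2863,-0.0711],"tip":[0.0248,-0.4468,0.2008],"effort":[8.5711,-2.5149]}
{"k":33,"theta":[-0.8504,1.0103],"dq":[-0.2024,-0.1766],"tip":[0.0247,-0.4475,0.1994],"effort":[8.2516,-2.4211]}
{"k":34,"theta":[-0.8529,1.0071],"dq":[-0.1278,-0.2472],"tip":[0.0244,-0.4479,0.1987],"effort":[7.9669,-2.3408]}
{"k":35,"theta":[-0.8543,1.0031],"dq":[-0.0629,-0.2937],"tip":[0.024,-0.4481,0.1986],"effort":[7.714,-2.2716]}
{"k":36,"theta":[-0.8549,0.9984],"dq":[-0.0082,-0.3245],"tip":[0.0236,-0.4481,0.1989],"effort":[7.4904,-2.2119]}
{"k":37,"theta":[-0.8547,0.9933],"dq":[0.0332,-0.3537],"tip":[0.0232,-0.4479,0.1997],"effort":[7.2991,-2.1603]}
{"k":38,"theta":[-0.8539,0.9879],"dq":[0.0659,-0.3742],"tip":[0.0227,-0.4477,0.2007],"effort":[7.1331,-2.1162]}
{"k":39,"theta":[-0.8527,0.9822],"dq":[0.0926,-0.3843],"tip":[0.0222,-0.4473,0.202],"effort":[6.9875,-2.0785]}
{"k":40,"theta":[-0.8512,0.9764],"dq":[0.1137,-0.387],"tip":[0.0217,-0.4468,0.2034],"effort":[6.8602,-2.0461]}
{"k":41,"theta":[-0.8494,0.9706],"dq":[0.1299,-0.3844],"tip":[0.0213,-0.4462,0.205],"effort":[6.7492,-2.0184]}
{"k":42,"theta":[-0.8473,0.9649],"dq":[0.1417,-0.3781],"tip":[0.0208,-0.4457,0.2066],"effort":[6.6529,-1.9949]}
{"k":43,"theta":[-0.8452,0.9593],"dq":[0.1495,-0.3691],"tip":[0.0203,-0.445,0.2083],"effort":[6.5697,-1.9748]}
{"k":44,"theta":[-0.8429,0.9538],"dq":[0.1541,-0.3585],"tip":[0.0199,-0.4444,0.21],"effort":[6.4983,-1.9579]}
{"k":45,"theta":[-0.8406,0.9485],"dq":[0.1559,-0.3466],"tip":[0.0194,-0.4437,0.2117],"effort":[6.4373,-1.9437]}
{"k":46,"theta":[-0.8382,0.9434],"dq":[0.1553,-0.334],"tip":[0.019,-0.4431,0.2134]}
{"summary": "max |effort| (N\u00b7m): 20.9638"}


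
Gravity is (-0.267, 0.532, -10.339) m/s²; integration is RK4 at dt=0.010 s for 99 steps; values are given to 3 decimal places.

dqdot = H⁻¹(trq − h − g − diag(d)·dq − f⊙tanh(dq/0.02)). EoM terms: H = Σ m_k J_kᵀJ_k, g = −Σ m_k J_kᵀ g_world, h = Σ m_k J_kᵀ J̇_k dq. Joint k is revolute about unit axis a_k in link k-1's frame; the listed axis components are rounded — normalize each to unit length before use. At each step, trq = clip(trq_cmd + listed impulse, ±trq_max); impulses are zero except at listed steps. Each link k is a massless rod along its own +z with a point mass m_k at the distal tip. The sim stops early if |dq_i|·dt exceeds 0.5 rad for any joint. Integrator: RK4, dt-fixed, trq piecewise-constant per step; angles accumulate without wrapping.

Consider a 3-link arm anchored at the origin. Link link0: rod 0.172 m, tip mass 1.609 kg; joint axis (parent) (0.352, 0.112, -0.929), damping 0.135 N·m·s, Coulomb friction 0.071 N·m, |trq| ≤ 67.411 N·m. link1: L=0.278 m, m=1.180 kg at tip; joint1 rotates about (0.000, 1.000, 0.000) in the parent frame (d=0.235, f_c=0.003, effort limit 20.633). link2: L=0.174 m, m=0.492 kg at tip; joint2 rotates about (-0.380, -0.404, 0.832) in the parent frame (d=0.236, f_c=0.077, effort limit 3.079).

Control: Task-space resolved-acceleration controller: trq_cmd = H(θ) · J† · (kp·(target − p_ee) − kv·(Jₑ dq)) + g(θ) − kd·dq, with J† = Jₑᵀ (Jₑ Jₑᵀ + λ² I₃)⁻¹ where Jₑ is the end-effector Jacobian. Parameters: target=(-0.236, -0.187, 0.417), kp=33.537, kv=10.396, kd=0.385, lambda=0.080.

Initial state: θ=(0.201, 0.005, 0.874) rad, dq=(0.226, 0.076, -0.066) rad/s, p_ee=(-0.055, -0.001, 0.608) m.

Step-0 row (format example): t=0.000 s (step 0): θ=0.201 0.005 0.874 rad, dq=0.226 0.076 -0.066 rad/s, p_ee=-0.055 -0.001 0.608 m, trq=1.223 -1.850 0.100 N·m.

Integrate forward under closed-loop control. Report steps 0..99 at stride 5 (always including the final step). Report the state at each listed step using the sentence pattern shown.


t=0.050 s (step 5): θ=0.245 -0.009 0.878 rad, dq=1.367 -0.548 0.173 rad/s, p_ee=-0.059 -0.007 0.607 m, trq=0.503 -0.645 -0.098 N·m.
t=0.100 s (step 10): θ=0.327 -0.044 0.881 rad, dq=1.845 -0.771 0.145 rad/s, p_ee=-0.069 -0.015 0.605 m, trq=0.185 0.047 -0.152 N·m.
t=0.150 s (step 15): θ=0.425 -0.084 0.884 rad, dq=2.042 -0.792 0.121 rad/s, p_ee=-0.080 -0.023 0.602 m, trq=0.019 0.464 -0.187 N·m.
t=0.200 s (step 20): θ=0.528 -0.122 0.887 rad, dq=2.069 -0.710 0.152 rad/s, p_ee=-0.091 -0.029 0.599 m, trq=-0.084 0.718 -0.230 N·m.
t=0.250 s (step 25): θ=0.630 -0.155 0.890 rad, dq=1.978 -0.582 0.173 rad/s, p_ee=-0.099 -0.033 0.596 m, trq=-0.156 0.854 -0.258 N·m.
t=0.300 s (step 30): θ=0.724 -0.181 0.893 rad, dq=1.815 -0.442 0.158 rad/s, p_ee=-0.105 -0.037 0.593 m, trq=-0.214 0.904 -0.264 N·m.
t=0.350 s (step 35): θ=0.811 -0.200 0.896 rad, dq=1.630 -0.307 0.142 rad/s, p_ee=-0.108 -0.041 0.592 m, trq=-0.263 0.890 -0.264 N·m.
t=0.400 s (step 40): θ=0.888 -0.213 0.897 rad, dq=1.464 -0.187 0.128 rad/s, p_ee=-0.110 -0.044 0.590 m, trq=-0.306 0.829 -0.258 N·m.
t=0.450 s (step 45): θ=0.958 -0.221 0.898 rad, dq=1.340 -0.088 0.117 rad/s, p_ee=-0.110 -0.049 0.589 m, trq=-0.349 0.731 -0.250 N·m.
t=0.500 s (step 50): θ=1.022 -0.224 0.898 rad, dq=1.261 -0.010 0.107 rad/s, p_ee=-0.110 -0.055 0.589 m, trq=-0.394 0.607 -0.239 N·m.
t=0.550 s (step 55): θ=1.084 -0.223 0.898 rad, dq=1.221 0.051 0.100 rad/s, p_ee=-0.109 -0.062 0.588 m, trq=-0.441 0.466 -0.227 N·m.
t=0.600 s (step 60): θ=1.145 -0.220 0.898 rad, dq=1.206 0.098 0.093 rad/s, p_ee=-0.108 -0.069 0.588 m, trq=-0.491 0.310 -0.213 N·m.
t=0.650 s (step 65): θ=1.205 -0.214 0.897 rad, dq=1.208 0.135 0.088 rad/s, p_ee=-0.107 -0.078 0.587 m, trq=-0.543 0.140 -0.199 N·m.
t=0.700 s (step 70): θ=1.266 -0.207 0.896 rad, dq=1.217 0.166 0.084 rad/s, p_ee=-0.107 -0.088 0.586 m, trq=-0.598 -0.040 -0.184 N·m.
t=0.750 s (step 75): θ=1.327 -0.199 0.895 rad, dq=1.228 0.191 0.080 rad/s, p_ee=-0.107 -0.098 0.585 m, trq=-0.655 -0.231 -0.167 N·m.
t=0.800 s (step 80): θ=1.388 -0.190 0.894 rad, dq=1.235 0.213 0.076 rad/s, p_ee=-0.108 -0.108 0.584 m, trq=-0.714 -0.430 -0.150 N·m.
t=0.850 s (step 85): θ=1.450 -0.179 0.892 rad, dq=1.236 0.232 0.073 rad/s, p_ee=-0.109 -0.120 0.582 m, trq=-0.774 -0.635 -0.132 N·m.
t=0.900 s (step 90): θ=1.511 -0.168 0.890 rad, dq=1.228 0.247 0.070 rad/s, p_ee=-0.112 -0.131 0.579 m, trq=-0.834 -0.843 -0.114 N·m.
t=0.950 s (step 95): θ=1.572 -0.155 0.889 rad, dq=1.210 0.260 0.067 rad/s, p_ee=-0.115 -0.142 0.576 m, trq=-0.894 -1.053 -0.095 N·m.
t=0.990 s (step 99): θ=1.620 -0.145 0.887 rad, dq=1.189 0.268 0.065 rad/s, p_ee=-0.119 -0.151 0.574 m.


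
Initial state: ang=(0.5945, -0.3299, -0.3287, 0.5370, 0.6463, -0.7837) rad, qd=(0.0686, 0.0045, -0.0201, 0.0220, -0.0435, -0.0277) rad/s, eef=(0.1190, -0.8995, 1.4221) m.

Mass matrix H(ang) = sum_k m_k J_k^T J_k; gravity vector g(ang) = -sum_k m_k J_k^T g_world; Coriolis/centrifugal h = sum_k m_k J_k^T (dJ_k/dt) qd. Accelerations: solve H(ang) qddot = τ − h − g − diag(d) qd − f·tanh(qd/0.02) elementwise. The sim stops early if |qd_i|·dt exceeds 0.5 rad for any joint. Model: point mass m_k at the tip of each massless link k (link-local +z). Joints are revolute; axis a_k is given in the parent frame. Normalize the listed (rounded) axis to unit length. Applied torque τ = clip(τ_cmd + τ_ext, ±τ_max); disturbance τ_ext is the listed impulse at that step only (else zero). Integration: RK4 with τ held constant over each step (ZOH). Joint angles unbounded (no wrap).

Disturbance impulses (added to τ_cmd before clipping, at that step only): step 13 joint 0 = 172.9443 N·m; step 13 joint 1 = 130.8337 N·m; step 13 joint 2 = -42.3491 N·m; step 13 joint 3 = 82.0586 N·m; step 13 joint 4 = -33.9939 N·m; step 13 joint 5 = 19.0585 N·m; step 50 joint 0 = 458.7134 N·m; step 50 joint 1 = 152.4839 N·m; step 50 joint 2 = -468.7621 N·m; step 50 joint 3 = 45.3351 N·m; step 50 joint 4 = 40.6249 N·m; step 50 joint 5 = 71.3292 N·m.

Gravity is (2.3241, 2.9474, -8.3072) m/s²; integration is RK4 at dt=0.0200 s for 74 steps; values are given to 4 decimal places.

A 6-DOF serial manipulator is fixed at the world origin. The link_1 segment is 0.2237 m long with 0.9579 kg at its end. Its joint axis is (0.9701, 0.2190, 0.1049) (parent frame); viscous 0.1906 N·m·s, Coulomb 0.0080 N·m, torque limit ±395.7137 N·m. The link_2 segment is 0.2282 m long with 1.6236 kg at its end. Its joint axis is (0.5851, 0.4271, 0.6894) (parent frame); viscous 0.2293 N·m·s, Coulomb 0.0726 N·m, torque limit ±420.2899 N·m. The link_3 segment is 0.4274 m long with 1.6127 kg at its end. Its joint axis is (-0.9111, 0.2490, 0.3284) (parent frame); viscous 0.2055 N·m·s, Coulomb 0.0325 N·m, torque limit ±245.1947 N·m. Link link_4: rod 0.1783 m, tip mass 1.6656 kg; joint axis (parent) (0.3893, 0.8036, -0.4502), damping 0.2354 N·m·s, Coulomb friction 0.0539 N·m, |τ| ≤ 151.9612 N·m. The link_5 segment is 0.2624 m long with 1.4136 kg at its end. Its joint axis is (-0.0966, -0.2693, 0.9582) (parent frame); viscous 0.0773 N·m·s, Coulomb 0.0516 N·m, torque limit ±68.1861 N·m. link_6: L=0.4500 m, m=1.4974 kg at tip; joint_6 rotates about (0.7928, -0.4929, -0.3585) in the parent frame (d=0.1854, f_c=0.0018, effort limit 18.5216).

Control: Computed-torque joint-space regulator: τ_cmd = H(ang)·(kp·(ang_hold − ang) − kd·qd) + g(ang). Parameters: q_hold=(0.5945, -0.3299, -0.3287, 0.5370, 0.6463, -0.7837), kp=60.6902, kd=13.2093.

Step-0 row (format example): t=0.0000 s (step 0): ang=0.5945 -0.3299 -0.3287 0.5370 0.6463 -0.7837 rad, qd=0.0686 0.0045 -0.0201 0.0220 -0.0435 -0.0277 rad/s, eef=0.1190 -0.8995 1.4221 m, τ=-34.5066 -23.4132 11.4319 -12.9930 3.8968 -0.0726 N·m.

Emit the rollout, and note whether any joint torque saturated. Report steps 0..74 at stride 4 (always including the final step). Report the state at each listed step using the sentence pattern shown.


t=0.0800 s (step 4): ang=0.5977 -0.3298 -0.3294 0.5382 0.6452 -0.7847 rad, qd=0.0127 0.0055 -0.0042 -0.0012 -0.0087 -0.0016 rad/s, eef=0.1211 -0.9047 1.4183 m, τ=-28.1329 -19.4943 8.6185 -11.1626 3.3954 0.5210 N·m.
t=0.1600 s (step 8): ang=0.5979 -0.3298 -0.3293 0.5383 0.6455 -0.7847 rad, qd=-0.0090 0.0037 -0.0006 -0.0074 -0.0035 0.0031 rad/s, eef=0.1212 -0.9050 1.4181 m, τ=-24.8736 -17.4857 7.1894 -10.2561 3.1576 0.8262 N·m.
t=0.2400 s (step 12): ang=0.5972 -0.3300 -0.3291 0.5382 0.6460 -0.7845 rad, qd=-0.0143 0.0030 -0.0000 -0.0083 -0.0032 0.0033 rad/s, eef=0.1206 -0.9037 1.4190 m, τ=-23.4281 -16.5938 6.5569 -9.8611 3.0553 0.9610 N·m.
t=0.3200 s (step 16): ang=0.5948 -0.3273 -0.3308 0.5882 0.6429 -0.7904 rad, qd=-0.0434 0.0727 -0.0323 0.5323 -0.1512 -0.0152 rad/s, eef=0.1496 -0.9228 1.3983 m, τ=-54.8032 -40.5227 14.3167 -25.1220 9.5204 -2.3855 N·m.
t=0.4000 s (step 20): ang=0.5936 -0.3252 -0.3312 0.6033 0.6366 -0.7891 rad, qd=0.0030 -0.0083 0.0114 -0.0349 0.0053 0.0212 rad/s, eef=0.1611 -0.9303 1.3903 m, τ=-34.7516 -25.4107 9.4195 -15.7799 5.5729 -0.3272 N·m.
t=0.4800 s (step 24): ang=0.5935 -0.3260 -0.3306 0.5922 0.6384 -0.7877 rad, qd=-0.0033 -0.0114 0.0054 -0.2035 0.0319 0.0138 rad/s, eef=0.1541 -0.9250 1.3962 m, τ=-25.4965 -18.4270 7.0876 -11.4136 3.7317 0.6506 N·m.
t=0.5600 s (step 28): ang=0.5932 -0.3269 -0.3303 0.5754 0.6411 -0.7868 rad, qd=-0.0032 -0.0112 0.0034 -0.2035 0.0323 0.0094 rad/s, eef=0.1431 -0.9168 1.4047 m, τ=-21.9977 -15.7449 6.2009 -9.6654 2.9961 1.0393 N·m.
t=0.6400 s (step 32): ang=0.5930 -0.3278 -0.3301 0.5611 0.6433 -0.7862 rad, qd=-0.0016 -0.0093 0.0021 -0.1513 0.0241 0.0053 rad/s, eef=0.1337 -0.9099 1.4116 m, τ=-21.2035 -15.0923 6.0044 -9.1770 2.7893 1.1455 N·m.
t=0.7200 s (step 36): ang=0.5930 -0.3284 -0.3299 0.5513 0.6450 -0.7859 rad, qd=0.0002 -0.0076 0.0017 -0.0951 0.0174 0.0021 rad/s, eef=0.1272 -0.9050 1.4163 m, τ=-21.4642 -15.2440 6.0725 -9.2052 2.7974 1.1357 N·m.
t=0.8000 s (step 40): ang=0.5930 -0.3290 -0.3298 0.5455 0.6462 -0.7858 rad, qd=0.0017 -0.0063 0.0019 -0.0520 0.0135 0.0004 rad/s, eef=0.1232 -0.9020 1.4190 m, τ=-21.9910 -15.6097 6.2029 -9.3869 2.8690 1.0913 N·m.
t=0.8800 s (step 44): ang=0.5932 -0.3294 -0.3296 0.5425 0.6471 -0.7858 rad, qd=0.0024 -0.0049 0.0021 -0.0253 0.0099 0.0003 rad/s, eef=0.1210 -0.9004 1.4205 m, τ=-22.4672 -15.9479 6.3169 -9.5673 2.9406 1.0469 N·m.
t=0.9600 s (step 48): ang=0.5934 -0.3297 -0.3295 0.5410 0.6477 -0.7858 rad, qd=0.0031 -0.0037 0.0025 -0.0122 0.0066 0.0015 rad/s, eef=0.1199 -0.8997 1.4212 m, τ=-22.8066 -16.1881 6.3954 -9.6922 2.9893 1.0142 N·m.
t=1.0400 s (step 52): ang=0.9731 -0.8853 -0.1679 0.8479 1.1248 -0.8600 rad, qd=8.0214 -12.2270 1.0345 3.9157 7.8853 -0.6897 rad/s, eef=0.0769 -0.9015 1.3794 m, τ=-118.8738 -51.9348 29.8972 -28.6256 -2.7397 -1.6244 N·m.
t=1.1200 s (step 56): ang=1.2145 -1.2516 -0.2063 0.9209 1.3319 -0.8436 rad, qd=0.0522 -0.0583 -0.6871 -0.5179 -0.3100 0.3961 rad/s, eef=0.0112 -0.9094 1.3358 m, τ=-55.4244 -15.3755 -7.5584 -12.8529 1.2973 1.8525 N·m.
t=1.2000 s (step 60): ang=1.1193 -1.1119 -0.2578 0.8406 1.2156 -0.8170 rad, qd=-1.9875 2.8811 -0.6681 -1.3558 -2.2547 0.3247 rad/s, eef=-0.0386 -0.9312 1.3446 m, τ=-27.2184 -11.2862 16.9833 -8.3743 -1.8909 -0.4044 N·m.
t=1.2800 s (step 64): ang=0.9538 -0.8746 -0.3128 0.7252 1.0192 -0.7882 rad, qd=-1.9366 2.7531 -0.6448 -1.4087 -2.4398 0.3702 rad/s, eef=-0.0589 -0.9512 1.3620 m, τ=-21.4306 -8.9283 23.7349 -6.5873 -2.0273 -1.2205 N·m.
t=1.3600 s (step 68): ang=0.8258 -0.6924 -0.3498 0.6353 0.8566 -0.7653 rad, qd=-1.2531 1.8013 -0.2523 -0.7944 -1.5542 0.1827 rad/s, eef=-0.0419 -0.9583 1.3763 m, τ=-23.1312 -10.7114 16.0406 -7.6431 0.3869 -0.5353 N·m.
t=1.4400 s (step 72): ang=0.7476 -0.5776 -0.3559 0.5953 0.7686 -0.7584 rad, qd=-0.7557 1.1437 0.0604 -0.2682 -0.7261 0.0070 rad/s, eef=-0.0044 -0.9536 1.3878 m, τ=-24.2997 -14.1165 8.0733 -9.4983 2.4995 0.3525 N·m.
t=1.4800 s (step 74): ang=0.7207 -0.5364 -0.3518 0.5875 0.7449 -0.7591 rad, qd=-0.5989 0.9353 0.1304 -0.1364 -0.4823 -0.0384 rad/s, eef=0.0159 -0.9486 1.3928 m.
any joint saturated: yes


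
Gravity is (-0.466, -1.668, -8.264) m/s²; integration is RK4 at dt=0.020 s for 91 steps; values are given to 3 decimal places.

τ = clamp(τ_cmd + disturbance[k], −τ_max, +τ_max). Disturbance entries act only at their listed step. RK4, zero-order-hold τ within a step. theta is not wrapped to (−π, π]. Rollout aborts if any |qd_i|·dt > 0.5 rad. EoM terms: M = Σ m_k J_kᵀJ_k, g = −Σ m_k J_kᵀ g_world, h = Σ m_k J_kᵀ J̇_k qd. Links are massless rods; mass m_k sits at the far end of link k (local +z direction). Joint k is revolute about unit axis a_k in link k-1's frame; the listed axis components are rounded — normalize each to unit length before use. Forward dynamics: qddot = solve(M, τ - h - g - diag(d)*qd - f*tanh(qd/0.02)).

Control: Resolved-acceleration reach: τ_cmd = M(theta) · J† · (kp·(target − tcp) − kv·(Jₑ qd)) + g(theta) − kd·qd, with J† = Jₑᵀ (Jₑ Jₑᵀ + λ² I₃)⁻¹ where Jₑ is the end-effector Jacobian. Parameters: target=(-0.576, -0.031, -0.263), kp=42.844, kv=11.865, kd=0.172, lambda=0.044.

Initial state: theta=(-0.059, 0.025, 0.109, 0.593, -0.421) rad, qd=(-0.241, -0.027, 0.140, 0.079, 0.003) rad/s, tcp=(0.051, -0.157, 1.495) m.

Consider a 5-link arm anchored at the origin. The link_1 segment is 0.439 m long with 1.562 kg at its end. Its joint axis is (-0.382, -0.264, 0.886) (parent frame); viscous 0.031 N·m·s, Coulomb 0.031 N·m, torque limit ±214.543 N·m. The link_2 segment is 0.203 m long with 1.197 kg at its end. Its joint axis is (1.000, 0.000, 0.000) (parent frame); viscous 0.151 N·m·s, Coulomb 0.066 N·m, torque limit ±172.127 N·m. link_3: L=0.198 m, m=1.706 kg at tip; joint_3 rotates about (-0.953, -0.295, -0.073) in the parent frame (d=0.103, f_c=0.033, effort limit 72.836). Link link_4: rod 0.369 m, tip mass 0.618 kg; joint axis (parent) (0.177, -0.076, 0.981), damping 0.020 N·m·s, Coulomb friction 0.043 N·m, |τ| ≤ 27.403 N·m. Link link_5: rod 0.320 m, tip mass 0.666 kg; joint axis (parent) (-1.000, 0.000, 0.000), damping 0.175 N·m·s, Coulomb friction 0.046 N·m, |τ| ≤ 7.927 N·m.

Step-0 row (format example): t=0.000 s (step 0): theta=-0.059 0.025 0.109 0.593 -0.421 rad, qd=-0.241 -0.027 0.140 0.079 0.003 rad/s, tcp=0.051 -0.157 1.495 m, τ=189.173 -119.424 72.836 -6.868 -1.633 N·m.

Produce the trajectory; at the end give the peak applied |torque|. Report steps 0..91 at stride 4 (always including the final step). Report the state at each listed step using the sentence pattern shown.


t=0.080 s (step 4): theta=0.795 -0.002 -0.365 -0.114 -1.122 rad, qd=14.067 -1.496 -8.778 -11.105 -11.317 rad/s, tcp=-0.012 -0.079 1.314 m, τ=-27.695 23.215 -8.310 -0.203 -1.604 N·m.
t=0.160 s (step 8): theta=1.460 -0.424 -1.097 -0.324 -1.825 rad, qd=3.757 -7.396 -7.973 3.545 -6.551 rad/s, tcp=-0.133 0.117 0.964 m, τ=-41.506 29.381 -11.137 -2.669 1.313 N·m.
t=0.240 s (step 12): theta=1.644 -0.975 -1.597 0.032 -2.329 rad, qd=1.647 -6.067 -5.175 4.527 -6.140 rad/s, tcp=-0.263 0.172 0.663 m, τ=-22.682 17.663 -8.451 -1.285 2.729 N·m.
t=0.320 s (step 16): theta=1.803 -1.399 -1.999 0.467 -2.755 rad, qd=2.613 -4.567 -4.950 7.422 -4.106 rad/s, tcp=-0.374 0.158 0.449 m, τ=-8.680 8.944 -6.055 -0.889 1.871 N·m.
t=0.400 s (step 20): theta=2.097 -1.757 -2.356 1.078 -2.905 rad, qd=5.022 -4.493 -3.032 4.452 0.818 rad/s, tcp=-0.432 0.092 0.322 m, τ=12.898 -7.874 13.988 -1.820 0.997 N·m.
t=0.480 s (step 24): theta=2.585 -2.013 -2.383 1.247 -2.634 rad, qd=6.819 -1.369 1.627 0.436 5.658 rad/s, tcp=-0.481 0.022 0.228 m, τ=-7.918 10.661 -20.060 0.599 0.718 N·m.
t=0.560 s (step 28): theta=3.102 -1.940 -2.322 1.301 -2.165 rad, qd=5.690 3.020 -0.442 1.242 5.184 rad/s, tcp=-0.585 -0.061 0.161 m, τ=-26.253 18.244 -26.971 -0.761 -0.584 N·m.
t=0.640 s (step 32): theta=3.499 -1.596 -2.403 1.383 -1.805 rad, qd=4.213 4.976 -1.195 0.575 4.082 rad/s, tcp=-0.616 -0.125 0.080 m, τ=-9.904 4.879 -6.621 -2.427 0.409 N·m.
t=0.720 s (step 36): theta=3.767 -1.240 -2.481 1.407 -1.504 rad, qd=2.501 3.656 -0.780 0.282 3.332 rad/s, tcp=-0.590 -0.137 -0.018 m, τ=-4.789 -1.030 2.902 -1.921 1.125 N·m.
t=0.800 s (step 40): theta=3.910 -1.013 -2.534 1.446 -1.280 rad, qd=1.158 2.115 -0.570 0.690 2.279 rad/s, tcp=-0.554 -0.131 -0.094 m, τ=-2.690 -2.041 4.629 -1.338 1.233 N·m.
t=0.880 s (step 44): theta=3.965 -0.881 -2.572 1.516 -1.132 rad, qd=0.303 1.318 -0.385 1.030 1.471 rad/s, tcp=-0.528 -0.119 -0.143 m, τ=-1.013 -1.978 4.558 -0.946 1.040 N·m.
t=0.960 s (step 48): theta=3.968 -0.788 -2.594 1.605 -1.037 rad, qd=-0.186 1.051 -0.144 1.162 0.933 rad/s, tcp=-0.515 -0.102 -0.173 m, τ=0.078 -1.757 4.204 -0.693 0.789 N·m.
t=1.040 s (step 52): theta=3.942 -0.706 -2.595 1.698 -0.979 rad, qd=-0.442 1.025 0.100 1.138 0.534 rad/s, tcp=-0.510 -0.086 -0.193 m, τ=0.575 -1.556 3.844 -0.539 0.591 N·m.
t=1.120 s (step 56): theta=3.901 -0.622 -2.579 1.785 -0.950 rad, qd=-0.555 1.082 0.302 1.019 0.223 rad/s, tcp=-0.512 -0.071 -0.206 m, τ=0.714 -1.428 3.539 -0.436 0.446 N·m.
t=1.200 s (step 60): theta=3.856 -0.533 -2.549 1.860 -0.941 rad, qd=-0.568 1.148 0.444 0.852 0.010 rad/s, tcp=-0.517 -0.059 -0.215 m, τ=0.667 -1.391 3.310 -0.355 0.329 N·m.
t=1.280 s (step 64): theta=3.813 -0.439 -2.509 1.923 -0.942 rad, qd=-0.489 1.179 0.523 0.710 -0.025 rad/s, tcp=-0.525 -0.048 -0.222 m, τ=0.632 -1.492 3.193 -0.287 0.182 N·m.
t=1.360 s (step 68): theta=3.778 -0.347 -2.467 1.974 -0.945 rad, qd=-0.378 1.113 0.526 0.567 -0.048 rad/s, tcp=-0.533 -0.040 -0.227 m, τ=0.372 -1.612 3.189 -0.223 0.088 N·m.
t=1.440 s (step 72): theta=3.752 -0.263 -2.427 2.014 -0.950 rad, qd=-0.265 0.990 0.485 0.444 -0.053 rad/s, tcp=-0.540 -0.033 -0.232 m, τ=0.013 -1.744 3.259 -0.163 0.024 N·m.
t=1.520 s (step 76): theta=3.735 -0.190 -2.390 2.046 -0.954 rad, qd=-0.166 0.842 0.423 0.345 -0.038 rad/s, tcp=-0.546 -0.029 -0.236 m, τ=-0.357 -1.876 3.362 -0.109 -0.024 N·m.
t=1.600 s (step 80): theta=3.725 -0.129 -2.359 2.070 -0.956 rad, qd=-0.088 0.689 0.356 0.263 -0.018 rad/s, tcp=-0.551 -0.027 -0.239 m, τ=-0.703 -1.990 3.466 -0.064 -0.055 N·m.
t=1.680 s (step 84): theta=3.720 -0.079 -2.334 2.088 -0.957 rad, qd=-0.032 0.545 0.292 0.193 -0.008 rad/s, tcp=-0.555 -0.026 -0.243 m, τ=-1.008 -2.074 3.550 -0.029 -0.070 N·m.
t=1.760 s (step 88): theta=3.719 -0.041 -2.313 2.101 -0.958 rad, qd=0.001 0.421 0.235 0.137 -0.003 rad/s, tcp=-0.558 -0.026 -0.245 m, τ=-1.242 -2.132 3.604 -0.004 -0.078 N·m.
t=1.820 s (step 91): theta=3.720 -0.018 -2.300 2.109 -0.958 rad, qd=0.014 0.342 0.197 0.106 -0.001 rad/s, tcp=-0.560 -0.026 -0.247 m.
max |τ| (N·m): 189.173


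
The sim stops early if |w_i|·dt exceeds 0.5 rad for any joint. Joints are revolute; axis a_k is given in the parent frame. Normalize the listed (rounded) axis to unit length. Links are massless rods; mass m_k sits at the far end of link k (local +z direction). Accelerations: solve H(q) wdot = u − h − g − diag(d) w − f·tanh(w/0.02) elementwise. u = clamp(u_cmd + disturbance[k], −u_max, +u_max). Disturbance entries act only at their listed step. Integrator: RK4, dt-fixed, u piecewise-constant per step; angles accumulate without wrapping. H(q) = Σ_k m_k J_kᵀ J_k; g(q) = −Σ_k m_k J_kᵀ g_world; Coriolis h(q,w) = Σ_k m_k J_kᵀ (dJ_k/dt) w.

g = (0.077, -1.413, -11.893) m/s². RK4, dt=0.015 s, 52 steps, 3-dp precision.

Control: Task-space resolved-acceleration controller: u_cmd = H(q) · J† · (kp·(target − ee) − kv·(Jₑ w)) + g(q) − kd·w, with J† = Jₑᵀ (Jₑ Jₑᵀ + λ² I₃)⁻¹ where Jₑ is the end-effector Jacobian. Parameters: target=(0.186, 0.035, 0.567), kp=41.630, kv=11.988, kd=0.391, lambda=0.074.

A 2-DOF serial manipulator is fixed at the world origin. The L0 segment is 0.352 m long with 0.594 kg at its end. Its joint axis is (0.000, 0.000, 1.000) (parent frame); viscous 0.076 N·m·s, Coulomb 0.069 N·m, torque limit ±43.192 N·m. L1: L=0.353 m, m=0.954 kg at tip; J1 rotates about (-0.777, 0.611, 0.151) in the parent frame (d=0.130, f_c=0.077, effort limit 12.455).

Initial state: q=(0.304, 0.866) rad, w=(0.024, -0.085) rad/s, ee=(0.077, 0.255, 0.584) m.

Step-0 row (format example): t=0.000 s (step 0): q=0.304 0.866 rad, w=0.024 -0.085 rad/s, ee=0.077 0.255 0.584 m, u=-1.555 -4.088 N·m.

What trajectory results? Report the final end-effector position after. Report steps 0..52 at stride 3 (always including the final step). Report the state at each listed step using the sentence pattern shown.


t=0.045 s (step 3): q=0.285 0.853 rad, w=-0.764 -0.434 rad/s, ee=0.081 0.251 0.587 m, u=-0.598 -3.326 N·m.
t=0.090 s (step 6): q=0.242 0.831 rad, w=-1.086 -0.555 rad/s, ee=0.090 0.242 0.593 m, u=-0.172 -2.899 N·m.
t=0.135 s (step 9): q=0.190 0.805 rad, w=-1.206 -0.561 rad/s, ee=0.101 0.231 0.599 m, u=0.021 -2.653 N·m.
t=0.180 s (step 12): q=0.135 0.781 rad, w=-1.227 -0.515 rad/s, ee=0.111 0.220 0.605 m, u=0.108 -2.505 N·m.
t=0.225 s (step 15): q=0.081 0.759 rad, w=-1.201 -0.448 rad/s, ee=0.121 0.208 0.610 m, u=0.145 -2.411 N·m.
t=0.270 s (step 18): q=0.028 0.741 rad, w=-1.151 -0.377 rad/s, ee=0.129 0.197 0.615 m, u=0.160 -2.349 N·m.
t=0.315 s (step 21): q=-0.023 0.725 rad, w=-1.090 -0.308 rad/s, ee=0.137 0.187 0.618 m, u=0.166 -2.308 N·m.
t=0.360 s (step 24): q=-0.070 0.713 rad, w=-1.026 -0.246 rad/s, ee=0.144 0.178 0.621 m, u=0.167 -2.283 N·m.
t=0.405 s (step 27): q=-0.115 0.703 rad, w=-0.962 -0.190 rad/s, ee=0.150 0.169 0.623 m, u=0.167 -2.268 N·m.
t=0.450 s (step 30): q=-0.157 0.696 rad, w=-0.900 -0.141 rad/s, ee=0.156 0.161 0.625 m, u=0.168 -2.262 N·m.
t=0.495 s (step 33): q=-0.196 0.690 rad, w=-0.841 -0.100 rad/s, ee=0.161 0.154 0.626 m, u=0.169 -2.263 N·m.
t=0.540 s (step 36): q=-0.233 0.686 rad, w=-0.785 -0.065 rad/s, ee=0.166 0.147 0.627 m, u=0.171 -2.268 N·m.
t=0.585 s (step 39): q=-0.267 0.684 rad, w=-0.733 -0.037 rad/s, ee=0.170 0.141 0.627 m, u=0.173 -2.276 N·m.
t=0.630 s (step 42): q=-0.299 0.683 rad, w=-0.684 -0.017 rad/s, ee=0.174 0.135 0.628 m, u=0.176 -2.281 N·m.
t=0.675 s (step 45): q=-0.328 0.683 rad, w=-0.638 -0.007 rad/s, ee=0.178 0.130 0.628 m, u=0.179 -2.276 N·m.
t=0.720 s (step 48): q=-0.356 0.682 rad, w=-0.596 -0.002 rad/s, ee=0.182 0.125 0.628 m, u=0.183 -2.267 N·m.
t=0.765 s (step 51): q=-0.382 0.682 rad, w=-0.556 0.002 rad/s, ee=0.185 0.120 0.628 m, u=0.187 -2.260 N·m.
t=0.780 s (step 52): q=-0.390 0.682 rad, w=-0.543 0.003 rad/s, ee=0.186 0.118 0.628 m.
final ee position (m): 0.186 0.118 0.628


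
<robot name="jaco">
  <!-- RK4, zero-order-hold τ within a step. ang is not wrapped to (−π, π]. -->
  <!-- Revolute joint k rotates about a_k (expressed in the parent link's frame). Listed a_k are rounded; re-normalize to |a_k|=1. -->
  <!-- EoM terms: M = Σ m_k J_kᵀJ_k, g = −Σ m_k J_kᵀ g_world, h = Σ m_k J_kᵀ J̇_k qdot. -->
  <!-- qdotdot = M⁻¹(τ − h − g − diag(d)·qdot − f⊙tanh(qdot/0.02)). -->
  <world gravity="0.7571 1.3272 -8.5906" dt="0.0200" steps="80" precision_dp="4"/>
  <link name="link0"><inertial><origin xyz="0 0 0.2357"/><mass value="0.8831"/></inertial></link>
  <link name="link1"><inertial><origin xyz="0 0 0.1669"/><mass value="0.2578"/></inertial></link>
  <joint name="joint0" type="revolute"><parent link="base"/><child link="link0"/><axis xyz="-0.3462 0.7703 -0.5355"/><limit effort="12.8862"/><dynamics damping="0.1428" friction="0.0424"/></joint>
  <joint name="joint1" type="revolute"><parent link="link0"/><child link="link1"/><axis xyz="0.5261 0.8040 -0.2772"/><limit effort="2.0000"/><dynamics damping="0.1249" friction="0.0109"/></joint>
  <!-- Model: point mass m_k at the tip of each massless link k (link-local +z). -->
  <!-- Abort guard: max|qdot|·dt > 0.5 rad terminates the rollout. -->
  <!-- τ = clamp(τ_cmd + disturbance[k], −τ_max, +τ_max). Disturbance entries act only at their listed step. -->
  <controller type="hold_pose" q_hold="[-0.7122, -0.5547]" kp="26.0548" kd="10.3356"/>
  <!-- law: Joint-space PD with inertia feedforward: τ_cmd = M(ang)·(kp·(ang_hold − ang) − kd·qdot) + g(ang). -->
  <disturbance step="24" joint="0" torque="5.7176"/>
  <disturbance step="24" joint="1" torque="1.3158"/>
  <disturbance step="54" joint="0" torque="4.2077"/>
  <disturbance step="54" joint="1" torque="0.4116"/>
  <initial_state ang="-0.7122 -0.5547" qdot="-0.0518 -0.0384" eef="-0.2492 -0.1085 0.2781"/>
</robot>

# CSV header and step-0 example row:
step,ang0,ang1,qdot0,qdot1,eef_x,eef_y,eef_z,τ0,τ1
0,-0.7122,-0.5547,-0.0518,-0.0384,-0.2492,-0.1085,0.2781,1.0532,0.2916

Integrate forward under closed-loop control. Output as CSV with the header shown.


step,ang0,ang1,qdot0,qdot1,eef_x,eef_y,eef_z,τ0,τ1
1,-0.7130,-0.5551,-0.0299,-0.0130,-0.2494,-0.1086,0.2778,1.0383,0.2884
2,-0.7135,-0.5553,-0.0133,-0.0073,-0.2495,-0.1087,0.2777,1.0275,0.2867
3,-0.7136,-0.5554,-0.0048,-0.0031,-0.2495,-0.1088,0.2776,1.0217,0.2858
4,-0.7137,-0.5554,-0.0013,-0.0010,-0.2495,-0.1088,0.2776,1.0193,0.2853
5,-0.7137,-0.5555,0.0001,-0.0001,-0.2495,-0.1088,0.2776,1.0182,0.2852
6,-0.7137,-0.5554,0.0006,0.0002,-0.2495,-0.1088,0.2776,1.0178,0.2851
7,-0.7137,-0.5554,0.0008,0.0004,-0.2495,-0.1088,0.2776,1.0176,0.2850
8,-0.7137,-0.5554,0.0009,0.0004,-0.2495,-0.1088,0.2776,1.0175,0.2850
9,-0.7136,-0.5554,0.0009,0.0005,-0.2495,-0.1088,0.2776,1.0174,0.2850
10,-0.7136,-0.5554,0.0009,0.0005,-0.2495,-0.1088,0.2776,1.0173,0.2850
11,-0.7136,-0.5554,0.0009,0.0005,-0.2495,-0.1087,0.2777,1.0173,0.2850
12,-0.7136,-0.5554,0.0009,0.0005,-0.2495,-0.1087,0.2777,1.0172,0.2850
13,-0.7136,-0.5554,0.0009,0.0005,-0.2495,-0.1087,0.2777,1.0172,0.2850
14,-0.7135,-0.5554,0.0009,0.0005,-0.2495,-0.1087,0.2777,1.0171,0.2850
15,-0.7135,-0.5554,0.0009,0.0005,-0.2495,-0.1087,0.2777,1.0171,0.2849
16,-0.7135,-0.5554,0.0009,0.0005,-0.2495,-0.1087,0.2777,1.0170,0.2849
17,-0.7135,-0.5553,0.0008,0.0005,-0.2495,-0.1087,0.2777,1.0169,0.2849
18,-0.7135,-0.5553,0.0008,0.0005,-0.2495,-0.1087,0.2777,1.0169,0.2849
19,-0.7135,-0.5553,0.0008,0.0004,-0.2495,-0.1087,0.2777,1.0168,0.2849
20,-0.7134,-0.5553,0.0008,0.0004,-0.2495,-0.1087,0.2777,1.0168,0.2849
21,-0.7134,-0.5553,0.0008,0.0004,-0.2495,-0.1087,0.2777,1.0167,0.2849
22,-0.7134,-0.5553,0.0008,0.0004,-0.2495,-0.1087,0.2777,1.0167,0.2849
23,-0.7134,-0.5553,0.0008,0.0004,-0.2495,-0.1087,0.2777,1.0167,0.2849
24,-0.7134,-0.5553,0.0008,0.0004,-0.2495,-0.1087,0.2777,6.7342,1.6007
25,-0.6993,-0.5367,1.4127,1.7370,-0.2456,-0.1062,0.2833,-0.1928,0.0260
26,-0.6739,-0.5114,1.1203,0.8631,-0.2391,-0.1014,0.2921,-0.0009,0.0930
27,-0.6542,-0.4988,0.8509,0.4238,-0.2345,-0.0974,0.2980,0.1582,0.1350
28,-0.6395,-0.4928,0.6195,0.1978,-0.2312,-0.0943,0.3018,0.2901,0.1633
29,-0.6290,-0.4901,0.4280,0.0776,-0.2290,-0.0920,0.3043,0.3997,0.1837
30,-0.6221,-0.4892,0.2727,0.0150,-0.2276,-0.0905,0.3059,0.4910,0.1990
31,-0.6179,-0.4891,0.1462,0.0024,-0.2269,-0.0895,0.3067,0.5672,0.2096
32,-0.6159,-0.4892,0.0472,-0.0024,-0.2265,-0.0891,0.3071,0.6311,0.2181
33,-0.6157,-0.4893,-0.0201,-0.0153,-0.2265,-0.0890,0.3072,0.6791,0.2250
34,-0.6165,-0.4897,-0.0557,-0.0264,-0.2267,-0.0892,0.3070,0.7081,0.2294
35,-0.6179,-0.4903,-0.0822,-0.0307,-0.2270,-0.0895,0.3066,0.7321,0.2328
36,-0.6197,-0.4909,-0.1018,-0.0329,-0.2274,-0.0899,0.3062,0.7526,0.2357
37,-0.6219,-0.4916,-0.1157,-0.0341,-0.2279,-0.0903,0.3056,0.7703,0.2381
38,-0.6243,-0.4923,-0.1252,-0.0348,-0.2284,-0.0908,0.3050,0.7856,0.2402
39,-0.6268,-0.4930,-0.1312,-0.0352,-0.2289,-0.0914,0.3044,0.7988,0.2420
40,-0.6295,-0.4937,-0.1344,-0.0352,-0.2295,-0.0920,0.3038,0.8104,0.2436
41,-0.6322,-0.4944,-0.1355,-0.0351,-0.2300,-0.0926,0.3031,0.8206,0.2450
42,-0.6349,-0.4951,-0.1349,-0.0348,-0.2306,-0.0932,0.3025,0.8296,0.2462
43,-0.6376,-0.4958,-0.1331,-0.0343,-0.2312,-0.0937,0.3019,0.8376,0.2473
44,-0.6402,-0.4965,-0.1303,-0.0338,-0.2317,-0.0943,0.3012,0.8448,0.2483
45,-0.6428,-0.4971,-0.1268,-0.0332,-0.2322,-0.0949,0.3006,0.8513,0.2492
46,-0.6453,-0.4978,-0.1228,-0.0326,-0.2328,-0.0954,0.3000,0.8571,0.2500
47,-0.6477,-0.4984,-0.1184,-0.0319,-0.2333,-0.0959,0.2994,0.8624,0.2507
48,-0.6500,-0.4991,-0.1139,-0.0313,-0.2337,-0.0964,0.2988,0.8672,0.2514
49,-0.6522,-0.4997,-0.1092,-0.0306,-0.2342,-0.0969,0.2983,0.8716,0.2520
50,-0.6544,-0.5003,-0.1045,-0.0300,-0.2346,-0.0974,0.2977,0.8757,0.2526
51,-0.6564,-0.5009,-0.0997,-0.0294,-0.2350,-0.0978,0.2972,0.8794,0.2531
52,-0.6583,-0.5015,-0.0951,-0.0288,-0.2354,-0.0983,0.2967,0.8829,0.2536
53,-0.6602,-0.5020,-0.0905,-0.0282,-0.2358,-0.0987,0.2963,0.8861,0.2541
54,-0.6620,-0.5026,-0.0861,-0.0277,-0.2362,-0.0990,0.2958,5.0967,0.6662
55,-0.6512,-0.5065,1.1408,-0.3225,-0.2347,-0.0964,0.2977,0.0129,0.1621
56,-0.6319,-0.5103,0.7995,-0.0788,-0.2316,-0.0918,0.3013,0.1681,0.1705
57,-0.6185,-0.5108,0.5439,0.0051,-0.2291,-0.0888,0.3040,0.2959,0.1829
58,-0.6096,-0.5106,0.3506,0.0077,-0.2274,-0.0868,0.3059,0.4018,0.1967
59,-0.6041,-0.5105,0.1996,0.0039,-0.2264,-0.0855,0.3070,0.4901,0.2085
60,-0.6013,-0.5104,0.0819,0.0008,-0.2258,-0.0849,0.3076,0.5640,0.2182
61,-0.6006,-0.5104,-0.0051,-0.0064,-0.2257,-0.0847,0.3078,0.6237,0.2263
62,-0.6012,-0.5106,-0.0523,-0.0185,-0.2258,-0.0848,0.3076,0.6603,0.2317
63,-0.6026,-0.5111,-0.0864,-0.0220,-0.2261,-0.0851,0.3073,0.6896,0.2357
64,-0.6046,-0.5115,-0.1117,-0.0237,-0.2266,-0.0856,0.3068,0.7146,0.2390
65,-0.6070,-0.5120,-0.1299,-0.0247,-0.2271,-0.0861,0.3063,0.7361,0.2418
66,-0.6097,-0.5125,-0.1426,-0.0254,-0.2276,-0.0867,0.3056,0.7546,0.2442
67,-0.6126,-0.5130,-0.1508,-0.0258,-0.2282,-0.0873,0.3050,0.7707,0.2463
68,-0.6157,-0.5135,-0.1555,-0.0260,-0.2289,-0.0880,0.3043,0.7847,0.2481
69,-0.6188,-0.5140,-0.1576,-0.0260,-0.2295,-0.0887,0.3036,0.7971,0.2497
70,-0.6220,-0.5146,-0.1575,-0.0259,-0.2301,-0.0894,0.3029,0.8079,0.2510
71,-0.6251,-0.5151,-0.1558,-0.0256,-0.2308,-0.0901,0.3021,0.8176,0.2522
72,-0.6282,-0.5156,-0.1529,-0.0253,-0.2314,-0.0908,0.3014,0.8262,0.2533
73,-0.6312,-0.5161,-0.1491,-0.0249,-0.2320,-0.0914,0.3007,0.8340,0.2543
74,-0.6341,-0.5166,-0.1446,-0.0245,-0.2326,-0.0921,0.3001,0.8410,0.2551
75,-0.6370,-0.5171,-0.1397,-0.0240,-0.2331,-0.0927,0.2994,0.8473,0.2559
76,-0.6397,-0.5175,-0.1345,-0.0236,-0.2337,-0.0933,0.2988,0.8530,0.2566
77,-0.6424,-0.5180,-0.1291,-0.0231,-0.2342,-0.0939,0.2982,0.8583,0.2573
78,-0.6449,-0.5185,-0.1237,-0.0227,-0.2347,-0.0945,0.2976,0.8632,0.2579
79,-0.6473,-0.5189,-0.1182,-0.0222,-0.2352,-0.0950,0.2970,0.8676,0.2584
80,-0.6496,-0.5194,-0.1128,-0.0218,-0.2356,-0.0955,0.2964,,
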